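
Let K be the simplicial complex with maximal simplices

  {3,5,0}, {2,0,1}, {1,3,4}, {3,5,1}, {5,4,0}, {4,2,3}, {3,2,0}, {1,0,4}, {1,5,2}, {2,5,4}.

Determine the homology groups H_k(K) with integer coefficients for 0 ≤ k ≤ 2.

Order the vertices as 0 < 1 < 2 < 3 < 4 < 5. Listing each simplex with vertices in this order, K has dimension 2 with simplices:

  0-simplices (6): [0], [1], [2], [3], [4], [5]
  1-simplices (15): [0,1], [0,2], [0,3], [0,4], [0,5], [1,2], [1,3], [1,4], [1,5], [2,3], [2,4], [2,5], [3,4], [3,5], [4,5]
  2-simplices (10): [0,1,2], [0,1,4], [0,2,3], [0,3,5], [0,4,5], [1,2,5], [1,3,4], [1,3,5], [2,3,4], [2,4,5]

so the chain groups are C_0 ≅ Z^6, C_1 ≅ Z^15, C_2 ≅ Z^10.

∂_1: C_1 → C_0 sends each edge [p,q] (with p < q) to q − p.
As a 6×15 matrix over Z this has rank 5, with invariant factors (1,1,1,1,1).

The boundary map ∂_2: C_2 → C_1 maps a triangle to the signed sum of its edges. For instance
  ∂[1,3,4] = [3,4] − [1,4] + [1,3],
  ∂[0,3,5] = [3,5] − [0,5] + [0,3].
The resulting 15×10 matrix has rank 10, and its Smith normal form has invariant factors (1,1,1,1,1,1,1,1,1,2).

Reading off H_k = ker ∂_k / im ∂_{k+1}:

  H_0: rank C_0 − rank ∂_1 = 6 − 5 = 1, and the invariant factors of ∂_1 are all 1, so H_0 = Z.
  H_1: rank ker ∂_1 − rank ∂_2 = (15 − 5) − 10 = 0, and ∂_2 has invariant factor 2 > 1, so H_1 = Z/2Z.
  H_2: rank ker ∂_2 − rank ∂_3 = (10 − 10) − 0 = 0, and there is no ∂_3, so H_2 = 0.

H_0 ≅ Z,  H_1 ≅ Z/2Z,  H_2 = 0.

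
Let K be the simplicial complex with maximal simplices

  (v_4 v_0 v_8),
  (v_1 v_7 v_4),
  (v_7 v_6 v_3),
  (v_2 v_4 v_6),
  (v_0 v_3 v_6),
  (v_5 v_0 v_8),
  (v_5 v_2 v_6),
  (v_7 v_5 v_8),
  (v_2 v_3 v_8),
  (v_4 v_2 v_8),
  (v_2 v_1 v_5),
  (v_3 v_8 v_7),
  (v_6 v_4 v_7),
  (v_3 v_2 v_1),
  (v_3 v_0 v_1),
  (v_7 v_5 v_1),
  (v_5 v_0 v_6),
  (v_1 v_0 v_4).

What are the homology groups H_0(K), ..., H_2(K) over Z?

H_0 ≅ Z,  H_1 ≅ Z^2,  H_2 ≅ Z.

We work with the vertex ordering v_0 < v_1 < v_2 < v_3 < v_4 < v_5 < v_6 < v_7 < v_8. The simplices of K, each written with vertices in increasing order, are:

  0-simplices (9): [v_0], [v_1], [v_2], [v_3], [v_4], [v_5], [v_6], [v_7], [v_8]
  1-simplices (27): (27 of them)
  2-simplices (18): (18 of them)

giving chain groups C_0 ≅ Z^9, C_1 ≅ Z^27, C_2 ≅ Z^18.

Boundary ∂_1: C_1 → C_0 is given by ∂[p,q] = [q] − [p]. For instance
  ∂[v_0,v_6] = [v_6] − [v_0].
This gives a 9×27 integer matrix of rank 8; reducing to Smith normal form yields diagonal entries (1,1,1,1,1,1,1,1).

The boundary map ∂_2: C_2 → C_1 sends each 2-simplex [p,q,r] to [q,r] − [p,r] + [p,q]. For instance
  ∂[v_2,v_3,v_8] = [v_3,v_8] − [v_2,v_8] + [v_2,v_3],
  ∂[v_0,v_3,v_6] = [v_3,v_6] − [v_0,v_6] + [v_0,v_3].
This gives a 27×18 integer matrix of rank 17; reducing to Smith normal form yields diagonal entries (1,1,1,1,1,1,1,1,1,1,1,1,1,1,1,1,1).

Now H_k = ker ∂_k / im ∂_{k+1}, so:

  H_0: rank C_0 − rank ∂_1 = 9 − 8 = 1, and the invariant factors of ∂_1 are all 1, so H_0 ≅ Z.
  H_1: rank ker ∂_1 − rank ∂_2 = (27 − 8) − 17 = 2, and the invariant factors of ∂_2 are all 1, so H_1 ≅ Z^2.
  H_2: rank ker ∂_2 − rank ∂_3 = (18 − 17) − 0 = 1, and there is no ∂_3, so H_2 ≅ Z.

As a check, the Euler characteristic is 9 − 27 + 18 = 0, which agrees with 1 − 2 + 1 = 0.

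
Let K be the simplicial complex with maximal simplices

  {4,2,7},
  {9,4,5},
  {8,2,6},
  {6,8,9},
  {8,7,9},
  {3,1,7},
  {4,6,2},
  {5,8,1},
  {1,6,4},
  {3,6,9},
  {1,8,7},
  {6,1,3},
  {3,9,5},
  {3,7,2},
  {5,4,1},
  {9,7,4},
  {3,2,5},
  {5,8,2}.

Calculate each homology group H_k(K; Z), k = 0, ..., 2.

H_0 = Z,  H_1 = Z^2,  H_2 = Z.

Order the vertices as 1 < 2 < 3 < 4 < 5 < 6 < 7 < 8 < 9. Listing each simplex with vertices in this order, K has dimension 2 with simplices:

  0-simplices (9): [1], [2], [3], [4], [5], [6], [7], [8], [9]
  1-simplices (27): (27 of them)
  2-simplices (18): [1,3,6], [1,3,7], [1,4,5], [1,4,6], [1,5,8], [1,7,8], [2,3,5], [2,3,7], [2,4,6], [2,4,7], [2,5,8], [2,6,8], [3,5,9], [3,6,9], [4,5,9], [4,7,9], [6,8,9], [7,8,9]

so the chain groups are C_0 ≅ Z^9, C_1 ≅ Z^27, C_2 ≅ Z^18.

Boundary ∂_1: C_1 → C_0 maps an edge to its endpoints' difference, ∂[p,q] = q − p. For instance
  ∂[5,9] = [9] − [5].
As a 9×27 matrix over Z this has rank 8, with invariant factors (1,1,1,1,1,1,1,1).

Boundary ∂_2: C_2 → C_1 maps a triangle to the signed sum of its edges. For instance
  ∂[2,4,6] = [4,6] − [2,6] + [2,4],
  ∂[4,5,9] = [5,9] − [4,9] + [4,5].
This gives a 27×18 integer matrix of rank 17; reducing to Smith normal form yields diagonal entries (1,1,1,1,1,1,1,1,1,1,1,1,1,1,1,1,1).

Computing H_k = (kernel of ∂_k) / (image of ∂_{k+1}):

  H_0: rank C_0 − rank ∂_1 = 9 − 8 = 1, and the invariant factors of ∂_1 are all 1, so H_0 ≅ Z.
  H_1: rank ker ∂_1 − rank ∂_2 = (27 − 8) − 17 = 2, and the invariant factors of ∂_2 are all 1, so H_1 ≅ Z^2.
  H_2: rank ker ∂_2 − rank ∂_3 = (18 − 17) − 0 = 1, and there is no ∂_3, so H_2 ≅ Z.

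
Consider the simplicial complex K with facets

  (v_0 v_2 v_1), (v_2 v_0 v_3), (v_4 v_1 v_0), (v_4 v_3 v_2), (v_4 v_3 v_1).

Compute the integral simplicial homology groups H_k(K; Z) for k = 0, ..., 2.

Fix the vertex order v_0 < v_1 < v_2 < v_3 < v_4 and write every simplex with vertices in increasing order. Then dim K = 2 and the simplices of K are:

  0-simplices (5): [v_0], [v_1], [v_2], [v_3], [v_4]
  1-simplices (10): [v_0,v_1], [v_0,v_2], [v_0,v_3], [v_0,v_4], [v_1,v_2], [v_1,v_3], [v_1,v_4], [v_2,v_3], [v_2,v_4], [v_3,v_4]
  2-simplices (5): [v_0,v_1,v_2], [v_0,v_1,v_4], [v_0,v_2,v_3], [v_1,v_3,v_4], [v_2,v_3,v_4]

giving chain groups C_0 ≅ Z^5, C_1 ≅ Z^10, C_2 ≅ Z^5.

Boundary ∂_1: C_1 → C_0 is given by ∂[p,q] = [q] − [p]. For instance
  ∂[v_0,v_1] = [v_1] − [v_0].
The resulting 5×10 matrix has rank 4, and its Smith normal form has invariant factors (1,1,1,1).

The boundary map ∂_2: C_2 → C_1 acts by ∂[p,q,r] = [q,r] − [p,r] + [p,q]. For instance
  ∂[v_2,v_3,v_4] = [v_3,v_4] − [v_2,v_4] + [v_2,v_3],
  ∂[v_0,v_1,v_4] = [v_1,v_4] − [v_0,v_4] + [v_0,v_1].
This gives a 10×5 integer matrix of rank 5; reducing to Smith normal form yields diagonal entries (1,1,1,1,1).

Computing H_k = (kernel of ∂_k) / (image of ∂_{k+1}):

  H_0: rank C_0 − rank ∂_1 = 5 − 4 = 1, and the invariant factors of ∂_1 are all 1, so H_0 ≅ Z.
  H_1: rank ker ∂_1 − rank ∂_2 = (10 − 4) − 5 = 1, and the invariant factors of ∂_2 are all 1, so H_1 ≅ Z.
  H_2: rank ker ∂_2 − rank ∂_3 = (5 − 5) − 0 = 0, and there is no ∂_3, so H_2 ≅ 0.

H_0 = Z,  H_1 = Z,  H_2 = 0.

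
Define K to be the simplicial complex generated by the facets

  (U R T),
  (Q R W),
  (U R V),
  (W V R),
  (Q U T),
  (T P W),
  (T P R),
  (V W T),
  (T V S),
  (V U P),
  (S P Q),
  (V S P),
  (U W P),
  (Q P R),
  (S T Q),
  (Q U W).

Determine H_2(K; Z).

H_2 ≅ Z.

We work with the vertex ordering P < Q < R < S < T < U < V < W. The simplices of K, each written with vertices in increasing order, are:

  0-simplices (8): P, Q, R, S, T, U, V, W
  1-simplices (24): PQ, PR, PS, PT, PU, PV, PW, QR, QS, QT, QU, QW, RT, RU, RV, RW, ST, SV, TU, TV, TW, UV, UW, VW
  2-simplices (16): PQR, PQS, PRT, PSV, PTW, PUV, PUW, QRW, QST, QTU, QUW, RTU, RUV, RVW, STV, TVW

giving chain groups C_0 ≅ Z^8, C_1 ≅ Z^24, C_2 ≅ Z^16.

∂_1: C_1 → C_0 maps an edge to its endpoints' difference, ∂[p,q] = q − p. For instance
  ∂PR = R − P.
As a 8×24 matrix over Z this has rank 7, with invariant factors (1,1,1,1,1,1,1).

∂_2: C_2 → C_1 acts by ∂[p,q,r] = [q,r] − [p,r] + [p,q]. For instance
  ∂STV = TV − SV + ST,
  ∂QST = ST − QT + QS.
The resulting 24×16 matrix has rank 15, and its Smith normal form has invariant factors (1,1,1,1,1,1,1,1,1,1,1,1,1,1,1).

Now H_k = ker ∂_k / im ∂_{k+1}, so:

  H_2: rank ker ∂_2 − rank ∂_3 = (16 − 15) − 0 = 1, and there is no ∂_3, so H_2 ≅ Z.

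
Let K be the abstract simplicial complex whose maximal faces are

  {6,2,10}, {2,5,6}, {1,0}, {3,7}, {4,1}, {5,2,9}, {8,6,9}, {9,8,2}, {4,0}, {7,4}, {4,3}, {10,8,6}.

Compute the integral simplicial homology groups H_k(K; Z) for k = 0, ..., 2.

Fix the vertex order 0 < 1 < 2 < 3 < 4 < 5 < 6 < 7 < 8 < 9 < 10 and write every simplex with vertices in increasing order. Then dim K = 2 and the simplices of K are:

  0-simplices (11): [0], [1], [2], [3], [4], [5], [6], [7], [8], [9], [10]
  1-simplices (18): [0,1], [0,4], [1,4], [2,5], [2,6], [2,8], [2,9], [2,10], [3,4], [3,7], [4,7], [5,6], [5,9], [6,8], [6,9], [6,10], [8,9], [8,10]
  2-simplices (6): [2,5,6], [2,5,9], [2,6,10], [2,8,9], [6,8,9], [6,8,10]

Hence C_0 ≅ Z^11, C_1 ≅ Z^18, C_2 ≅ Z^6.

∂_1: C_1 → C_0 is given by ∂[p,q] = [q] − [p].
The resulting 11×18 matrix has rank 9, and its Smith normal form has invariant factors (1,1,1,1,1,1,1,1,1).

Boundary ∂_2: C_2 → C_1 acts by ∂[p,q,r] = [q,r] − [p,r] + [p,q]. For instance
  ∂[2,5,9] = [5,9] − [2,9] + [2,5],
  ∂[2,6,10] = [6,10] − [2,10] + [2,6].
This gives a 18×6 integer matrix of rank 6; reducing to Smith normal form yields diagonal entries (1,1,1,1,1,1).

Reading off H_k = ker ∂_k / im ∂_{k+1}:

  H_0: rank C_0 − rank ∂_1 = 11 − 9 = 2, and the invariant factors of ∂_1 are all 1, so H_0 = Z^2.
  H_1: rank ker ∂_1 − rank ∂_2 = (18 − 9) − 6 = 3, and the invariant factors of ∂_2 are all 1, so H_1 = Z^3.
  H_2: rank ker ∂_2 − rank ∂_3 = (6 − 6) − 0 = 0, and there is no ∂_3, so H_2 = 0.

H_0 ≅ Z^2,  H_1 ≅ Z^3,  H_2 = 0.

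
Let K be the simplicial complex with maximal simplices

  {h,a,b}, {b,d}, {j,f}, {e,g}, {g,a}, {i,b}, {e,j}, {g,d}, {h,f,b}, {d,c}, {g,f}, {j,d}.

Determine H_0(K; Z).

H_0 = Z.

We work with the vertex ordering a < b < c < d < e < f < g < h < i < j. The simplices of K, each written with vertices in increasing order, are:

  0-simplices (10): a, b, c, d, e, f, g, h, i, j
  1-simplices (15): ab, ag, ah, bd, bf, bh, bi, cd, dg, dj, eg, ej, fg, fh, fj
  2-simplices (2): abh, bfh

Hence C_0 ≅ Z^10, C_1 ≅ Z^15, C_2 ≅ Z^2.

The boundary map ∂_1: C_1 → C_0 sends each edge [p,q] (with p < q) to q − p.
This gives a 10×15 integer matrix of rank 9; reducing to Smith normal form yields diagonal entries (1,1,1,1,1,1,1,1,1).

Boundary ∂_2: C_2 → C_1 maps a triangle to the signed sum of its edges. For instance
  ∂bfh = fh − bh + bf,
  ∂abh = bh − ah + ab.
The resulting 15×2 matrix has rank 2, and its Smith normal form has invariant factors (1,1).

Now H_k = ker ∂_k / im ∂_{k+1}, so:

  H_0: rank C_0 − rank ∂_1 = 10 − 9 = 1, and the invariant factors of ∂_1 are all 1, so H_0 = Z.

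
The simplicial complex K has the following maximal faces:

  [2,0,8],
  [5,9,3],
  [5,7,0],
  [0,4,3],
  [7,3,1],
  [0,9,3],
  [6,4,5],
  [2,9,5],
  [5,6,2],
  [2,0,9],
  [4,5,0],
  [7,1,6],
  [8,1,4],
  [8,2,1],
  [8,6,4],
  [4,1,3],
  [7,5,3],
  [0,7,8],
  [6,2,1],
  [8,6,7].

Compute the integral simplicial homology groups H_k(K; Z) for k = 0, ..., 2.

H_0 ≅ Z,  H_1 ≅ Z × Z/2,  H_2 = 0.

Fix the vertex order 0 < 1 < 2 < 3 < 4 < 5 < 6 < 7 < 8 < 9 and write every simplex with vertices in increasing order. Then dim K = 2 and the simplices of K are:

  0-simplices (10): [0], [1], [2], [3], [4], [5], [6], [7], [8], [9]
  1-simplices (30): (30 of them)
  2-simplices (20): (20 of them)

so the chain groups are C_0 ≅ Z^10, C_1 ≅ Z^30, C_2 ≅ Z^20.

∂_1: C_1 → C_0 sends each edge [p,q] (with p < q) to q − p. For instance
  ∂[0,8] = [8] − [0].
This gives a 10×30 integer matrix of rank 9; reducing to Smith normal form yields diagonal entries (1,1,1,1,1,1,1,1,1).

The boundary map ∂_2: C_2 → C_1 maps a triangle to the signed sum of its edges. For instance
  ∂[4,5,6] = [5,6] − [4,6] + [4,5],
  ∂[0,2,9] = [2,9] − [0,9] + [0,2].
The 30×20 boundary matrix has rank 20 and Smith normal form diag(1,1,1,1,1,1,1,1,1,1,1,1,1,1,1,1,1,1,1,2).

Reading off H_k = ker ∂_k / im ∂_{k+1}:

  H_0: rank C_0 − rank ∂_1 = 10 − 9 = 1, and the invariant factors of ∂_1 are all 1, so H_0 ≅ Z.
  H_1: rank ker ∂_1 − rank ∂_2 = (30 − 9) − 20 = 1, and ∂_2 has invariant factor 2 > 1, so H_1 ≅ Z × Z/2.
  H_2: rank ker ∂_2 − rank ∂_3 = (20 − 20) − 0 = 0, and there is no ∂_3, so H_2 ≅ 0.

As a check, the Euler characteristic is 10 − 30 + 20 = 0, which agrees with 1 − 1 + 0 = 0.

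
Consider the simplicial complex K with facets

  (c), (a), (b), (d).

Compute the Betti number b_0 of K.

b_0 = 4.

We work with the vertex ordering a < b < c < d. The simplices of K, each written with vertices in increasing order, are:

  0-simplices (4): a, b, c, d

Hence C_0 ≅ Z^4.

Computing H_k = (kernel of ∂_k) / (image of ∂_{k+1}):

  H_0: rank C_0 − rank ∂_1 = 4 − 0 = 4, and there is no ∂_1, so H_0 ≅ Z^4.

Hence the Betti numbers are b_0 = 4.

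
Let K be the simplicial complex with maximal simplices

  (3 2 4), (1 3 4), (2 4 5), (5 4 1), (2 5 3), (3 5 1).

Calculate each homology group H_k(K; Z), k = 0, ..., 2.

We work with the vertex ordering 1 < 2 < 3 < 4 < 5. The simplices of K, each written with vertices in increasing order, are:

  0-simplices (5): [1], [2], [3], [4], [5]
  1-simplices (9): [1,3], [1,4], [1,5], [2,3], [2,4], [2,5], [3,4], [3,5], [4,5]
  2-simplices (6): [1,3,4], [1,3,5], [1,4,5], [2,3,4], [2,3,5], [2,4,5]

Hence C_0 ≅ Z^5, C_1 ≅ Z^9, C_2 ≅ Z^6.

The boundary map ∂_1: C_1 → C_0 maps an edge to its endpoints' difference, ∂[p,q] = q − p. For instance
  ∂[3,4] = [4] − [3].
The 5×9 boundary matrix has rank 4 and Smith normal form diag(1,1,1,1).

The boundary map ∂_2: C_2 → C_1 sends each 2-simplex [p,q,r] to [q,r] − [p,r] + [p,q]. For instance
  ∂[2,3,4] = [3,4] − [2,4] + [2,3],
  ∂[2,4,5] = [4,5] − [2,5] + [2,4].
The resulting 9×6 matrix has rank 5, and its Smith normal form has invariant factors (1,1,1,1,1).

Reading off H_k = ker ∂_k / im ∂_{k+1}:

  H_0: rank C_0 − rank ∂_1 = 5 − 4 = 1, and the invariant factors of ∂_1 are all 1, so H_0 ≅ Z.
  H_1: rank ker ∂_1 − rank ∂_2 = (9 − 4) − 5 = 0, and the invariant factors of ∂_2 are all 1, so H_1 ≅ 0.
  H_2: rank ker ∂_2 − rank ∂_3 = (6 − 5) − 0 = 1, and there is no ∂_3, so H_2 ≅ Z.

As a check, the Euler characteristic is 5 − 9 + 6 = 2, which agrees with 1 − 0 + 1 = 2.

H_0 ≅ Z,  H_1 = 0,  H_2 ≅ Z.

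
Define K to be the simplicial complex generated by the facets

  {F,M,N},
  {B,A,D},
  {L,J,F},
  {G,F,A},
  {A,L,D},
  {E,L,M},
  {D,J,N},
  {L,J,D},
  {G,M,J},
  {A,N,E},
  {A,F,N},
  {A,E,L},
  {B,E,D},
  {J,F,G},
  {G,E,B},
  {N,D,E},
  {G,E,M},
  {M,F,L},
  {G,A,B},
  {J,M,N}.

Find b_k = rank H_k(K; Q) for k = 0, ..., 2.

b_0 = 1, b_1 = 1, b_2 = 0.

We work with the vertex ordering A < B < D < E < F < G < J < L < M < N. The simplices of K, each written with vertices in increasing order, are:

  0-simplices (10): A, B, D, E, F, G, J, L, M, N
  1-simplices (30): AB, AD, AE, AF, AG, AL, AN, BD, BE, BG, DE, DJ, DL, DN, EG, EL, EM, EN, FG, FJ, FL, FM, FN, GJ, GM, JL, JM, JN, LM, MN
  2-simplices (20): ABD, ABG, ADL, AEL, AEN, AFG, AFN, BDE, BEG, DEN, DJL, DJN, EGM, ELM, FGJ, FJL, FLM, FMN, GJM, JMN

giving chain groups C_0 ≅ Z^10, C_1 ≅ Z^30, C_2 ≅ Z^20.

The boundary map ∂_1: C_1 → C_0 is given by ∂[p,q] = [q] − [p]. For instance
  ∂JM = M − J.
This gives a 10×30 integer matrix of rank 9; reducing to Smith normal form yields diagonal entries (1,1,1,1,1,1,1,1,1).

Boundary ∂_2: C_2 → C_1 acts by ∂[p,q,r] = [q,r] − [p,r] + [p,q]. For instance
  ∂AEN = EN − AN + AE,
  ∂JMN = MN − JN + JM.
The 30×20 boundary matrix has rank 20 and Smith normal form diag(1,1,1,1,1,1,1,1,1,1,1,1,1,1,1,1,1,1,1,2).

From H_k ≅ ker(∂_k) / im(∂_{k+1}) we obtain:

  H_0: rank C_0 − rank ∂_1 = 10 − 9 = 1, and the invariant factors of ∂_1 are all 1, so H_0 = Z.
  H_1: rank ker ∂_1 − rank ∂_2 = (30 − 9) − 20 = 1, and ∂_2 has invariant factor 2 > 1, so H_1 = Z ⊕ Z/2Z.
  H_2: rank ker ∂_2 − rank ∂_3 = (20 − 20) − 0 = 0, and there is no ∂_3, so H_2 = 0.

(K is a triangulation of the Klein bottle.)

Hence the Betti numbers are b_0 = 1, b_1 = 1, b_2 = 0.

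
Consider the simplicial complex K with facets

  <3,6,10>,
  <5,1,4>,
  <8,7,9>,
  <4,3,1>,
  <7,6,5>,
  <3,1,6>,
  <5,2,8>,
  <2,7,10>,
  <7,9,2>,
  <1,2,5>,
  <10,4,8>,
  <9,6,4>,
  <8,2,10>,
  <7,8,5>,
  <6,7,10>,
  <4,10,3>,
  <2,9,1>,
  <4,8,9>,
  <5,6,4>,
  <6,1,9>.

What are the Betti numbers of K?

Order the vertices as 1 < 2 < 3 < 4 < 5 < 6 < 7 < 8 < 9 < 10. Listing each simplex with vertices in this order, K has dimension 2 with simplices:

  0-simplices (10): [1], [2], [3], [4], [5], [6], [7], [8], [9], [10]
  1-simplices (30): (30 of them)
  2-simplices (20): (20 of them)

giving chain groups C_0 ≅ Z^10, C_1 ≅ Z^30, C_2 ≅ Z^20.

The boundary map ∂_1: C_1 → C_0 maps an edge to its endpoints' difference, ∂[p,q] = q − p.
As a 10×30 matrix over Z this has rank 9, with invariant factors (1,1,1,1,1,1,1,1,1).

∂_2: C_2 → C_1 maps a triangle to the signed sum of its edges. For instance
  ∂[4,8,9] = [8,9] − [4,9] + [4,8],
  ∂[6,7,10] = [7,10] − [6,10] + [6,7].
The resulting 30×20 matrix has rank 20, and its Smith normal form has invariant factors (1,1,1,1,1,1,1,1,1,1,1,1,1,1,1,1,1,1,1,2).

From H_k ≅ ker(∂_k) / im(∂_{k+1}) we obtain:

  H_0: rank C_0 − rank ∂_1 = 10 − 9 = 1, and the invariant factors of ∂_1 are all 1, so H_0 = Z.
  H_1: rank ker ∂_1 − rank ∂_2 = (30 − 9) − 20 = 1, and ∂_2 has invariant factor 2 > 1, so H_1 = Z × Z/2.
  H_2: rank ker ∂_2 − rank ∂_3 = (20 − 20) − 0 = 0, and there is no ∂_3, so H_2 = 0.

As a check, the Euler characteristic is 10 − 30 + 20 = 0, which agrees with 1 − 1 + 0 = 0.

Hence the Betti numbers are b_0 = 1, b_1 = 1, b_2 = 0.

b_0 = 1, b_1 = 1, b_2 = 0.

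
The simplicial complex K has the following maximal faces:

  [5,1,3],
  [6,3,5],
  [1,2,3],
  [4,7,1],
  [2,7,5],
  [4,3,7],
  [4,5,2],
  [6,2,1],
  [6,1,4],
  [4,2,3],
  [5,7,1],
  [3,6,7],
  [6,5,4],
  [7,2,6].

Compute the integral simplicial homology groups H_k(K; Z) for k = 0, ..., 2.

Fix the vertex order 1 < 2 < 3 < 4 < 5 < 6 < 7 and write every simplex with vertices in increasing order. Then dim K = 2 and the simplices of K are:

  0-simplices (7): [1], [2], [3], [4], [5], [6], [7]
  1-simplices (21): [1,2], [1,3], [1,4], [1,5], [1,6], [1,7], [2,3], [2,4], [2,5], [2,6], [2,7], [3,4], [3,5], [3,6], [3,7], [4,5], [4,6], [4,7], [5,6], [5,7], [6,7]
  2-simplices (14): [1,2,3], [1,2,6], [1,3,5], [1,4,6], [1,4,7], [1,5,7], [2,3,4], [2,4,5], [2,5,7], [2,6,7], [3,4,7], [3,5,6], [3,6,7], [4,5,6]

so the chain groups are C_0 ≅ Z^7, C_1 ≅ Z^21, C_2 ≅ Z^14.

Boundary ∂_1: C_1 → C_0 sends each edge [p,q] (with p < q) to q − p. For instance
  ∂[2,5] = [5] − [2].
The resulting 7×21 matrix has rank 6, and its Smith normal form has invariant factors (1,1,1,1,1,1).

∂_2: C_2 → C_1 acts by ∂[p,q,r] = [q,r] − [p,r] + [p,q]. For instance
  ∂[1,3,5] = [3,5] − [1,5] + [1,3],
  ∂[3,6,7] = [6,7] − [3,7] + [3,6].
The resulting 21×14 matrix has rank 13, and its Smith normal form has invariant factors (1,1,1,1,1,1,1,1,1,1,1,1,1).

Computing H_k = (kernel of ∂_k) / (image of ∂_{k+1}):

  H_0: rank C_0 − rank ∂_1 = 7 − 6 = 1, and the invariant factors of ∂_1 are all 1, so H_0 ≅ Z.
  H_1: rank ker ∂_1 − rank ∂_2 = (21 − 6) − 13 = 2, and the invariant factors of ∂_2 are all 1, so H_1 ≅ Z^2.
  H_2: rank ker ∂_2 − rank ∂_3 = (14 − 13) − 0 = 1, and there is no ∂_3, so H_2 ≅ Z.

(K is a triangulation of the torus T^2.)

H_0 = Z,  H_1 = Z^2,  H_2 = Z.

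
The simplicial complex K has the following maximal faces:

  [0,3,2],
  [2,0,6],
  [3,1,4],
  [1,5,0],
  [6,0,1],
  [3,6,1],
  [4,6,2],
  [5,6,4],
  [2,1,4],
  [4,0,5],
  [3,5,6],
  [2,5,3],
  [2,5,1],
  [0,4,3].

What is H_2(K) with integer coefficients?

H_2 = Z.

K has 7 vertices, 21 edges, 14 triangles.
rank ∂_2 = 13, rank ∂_3 = 0 ⇒ b_2 = 14 − 13 − 0 = 1. So H_2 ≅ Z.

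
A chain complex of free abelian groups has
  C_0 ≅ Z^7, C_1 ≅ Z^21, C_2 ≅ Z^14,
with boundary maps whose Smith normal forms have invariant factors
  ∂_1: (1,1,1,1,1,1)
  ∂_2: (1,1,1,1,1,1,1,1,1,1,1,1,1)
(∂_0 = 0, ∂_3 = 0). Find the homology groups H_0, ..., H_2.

H_0 = Z,  H_1 = Z^2,  H_2 = Z.

H_0: b_0 = 7 − 0 − 6 = 1; torsion from ∂_1 factors > 1: none. So H_0 = Z.
H_1: b_1 = 21 − 6 − 13 = 2; torsion from ∂_2 factors > 1: none. So H_1 = Z^2.
H_2: b_2 = 14 − 13 − 0 = 1; torsion from ∂_3 factors > 1: none. So H_2 = Z.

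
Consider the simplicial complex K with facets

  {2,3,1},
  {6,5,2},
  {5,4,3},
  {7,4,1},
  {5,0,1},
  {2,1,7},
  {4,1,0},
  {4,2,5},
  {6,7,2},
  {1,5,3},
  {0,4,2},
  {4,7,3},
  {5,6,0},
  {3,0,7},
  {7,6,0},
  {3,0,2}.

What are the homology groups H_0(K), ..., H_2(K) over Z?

H_0 = Z,  H_1 = Z^2,  H_2 = Z.

Take the total order 0 < 1 < 2 < 3 < 4 < 5 < 6 < 7 on the vertex set. Then K (dimension 2) consists of the simplices:

  0-simplices (8): [0], [1], [2], [3], [4], [5], [6], [7]
  1-simplices (24): (24 of them)
  2-simplices (16): [0,1,4], [0,1,5], [0,2,3], [0,2,4], [0,3,7], [0,5,6], [0,6,7], [1,2,3], [1,2,7], [1,3,5], [1,4,7], [2,4,5], [2,5,6], [2,6,7], [3,4,5], [3,4,7]

giving chain groups C_0 ≅ Z^8, C_1 ≅ Z^24, C_2 ≅ Z^16.

The boundary map ∂_1: C_1 → C_0 is given by ∂[p,q] = [q] − [p]. For instance
  ∂[5,6] = [6] − [5].
The 8×24 boundary matrix has rank 7 and Smith normal form diag(1,1,1,1,1,1,1).

∂_2: C_2 → C_1 acts by ∂[p,q,r] = [q,r] − [p,r] + [p,q]. For instance
  ∂[0,1,5] = [1,5] − [0,5] + [0,1],
  ∂[2,6,7] = [6,7] − [2,7] + [2,6].
As a 24×16 matrix over Z this has rank 15, with invariant factors (1,1,1,1,1,1,1,1,1,1,1,1,1,1,1).

Reading off H_k = ker ∂_k / im ∂_{k+1}:

  H_0: rank C_0 − rank ∂_1 = 8 − 7 = 1, and the invariant factors of ∂_1 are all 1, so H_0 ≅ Z.
  H_1: rank ker ∂_1 − rank ∂_2 = (24 − 7) − 15 = 2, and the invariant factors of ∂_2 are all 1, so H_1 ≅ Z^2.
  H_2: rank ker ∂_2 − rank ∂_3 = (16 − 15) − 0 = 1, and there is no ∂_3, so H_2 ≅ Z.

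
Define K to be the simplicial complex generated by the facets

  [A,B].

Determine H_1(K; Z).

We work with the vertex ordering A < B. The simplices of K, each written with vertices in increasing order, are:

  0-simplices (2): A, B
  1-simplices (1): AB

giving chain groups C_0 ≅ Z^2, C_1 ≅ Z^1.

The boundary map ∂_1: C_1 → C_0 maps an edge to its endpoints' difference, ∂[p,q] = q − p.
This gives a 2×1 integer matrix of rank 1; reducing to Smith normal form yields diagonal entries (1).

Computing H_k = (kernel of ∂_k) / (image of ∂_{k+1}):

  H_1: rank ker ∂_1 − rank ∂_2 = (1 − 1) − 0 = 0, and there is no ∂_2, so H_1 = 0.

(K is a triangulation of the 1-simplex.)

H_1 = 0.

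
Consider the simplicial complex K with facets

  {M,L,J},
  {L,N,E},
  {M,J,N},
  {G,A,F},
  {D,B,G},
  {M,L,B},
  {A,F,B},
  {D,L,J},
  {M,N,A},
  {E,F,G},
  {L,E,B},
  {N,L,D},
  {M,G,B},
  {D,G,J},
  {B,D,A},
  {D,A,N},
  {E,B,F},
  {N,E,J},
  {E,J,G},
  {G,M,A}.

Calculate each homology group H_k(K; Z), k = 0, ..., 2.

H_0 ≅ Z,  H_1 ≅ Z × Z/2,  H_2 = 0.

Take the total order A < B < D < E < F < G < J < L < M < N on the vertex set. Then K (dimension 2) consists of the simplices:

  0-simplices (10): A, B, D, E, F, G, J, L, M, N
  1-simplices (30): AB, AD, AF, AG, AM, AN, BD, BE, BF, BG, BL, BM, DG, DJ, DL, DN, EF, EG, EJ, EL, EN, FG, GJ, GM, JL, JM, JN, LM, LN, MN
  2-simplices (20): ABD, ABF, ADN, AFG, AGM, AMN, BDG, BEF, BEL, BGM, BLM, DGJ, DJL, DLN, EFG, EGJ, EJN, ELN, JLM, JMN

giving chain groups C_0 ≅ Z^10, C_1 ≅ Z^30, C_2 ≅ Z^20.

∂_1: C_1 → C_0 sends each edge [p,q] (with p < q) to q − p.
As a 10×30 matrix over Z this has rank 9, with invariant factors (1,1,1,1,1,1,1,1,1).

Boundary ∂_2: C_2 → C_1 sends each 2-simplex [p,q,r] to [q,r] − [p,r] + [p,q]. For instance
  ∂AMN = MN − AN + AM,
  ∂ABF = BF − AF + AB.
As a 30×20 matrix over Z this has rank 20, with invariant factors (1,1,1,1,1,1,1,1,1,1,1,1,1,1,1,1,1,1,1,2).

From H_k ≅ ker(∂_k) / im(∂_{k+1}) we obtain:

  H_0: rank C_0 − rank ∂_1 = 10 − 9 = 1, and the invariant factors of ∂_1 are all 1, so H_0 ≅ Z.
  H_1: rank ker ∂_1 − rank ∂_2 = (30 − 9) − 20 = 1, and ∂_2 has invariant factor 2 > 1, so H_1 ≅ Z × Z/2.
  H_2: rank ker ∂_2 − rank ∂_3 = (20 − 20) − 0 = 0, and there is no ∂_3, so H_2 ≅ 0.

(K is a triangulation of the Klein bottle.)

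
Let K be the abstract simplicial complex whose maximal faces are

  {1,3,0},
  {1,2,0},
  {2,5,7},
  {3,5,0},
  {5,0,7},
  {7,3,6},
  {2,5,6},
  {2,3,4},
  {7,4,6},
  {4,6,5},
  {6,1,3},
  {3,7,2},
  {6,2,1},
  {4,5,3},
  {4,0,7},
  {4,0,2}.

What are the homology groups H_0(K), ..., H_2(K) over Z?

H_0 = Z,  H_1 = Z^2,  H_2 = Z.

Order the vertices as 0 < 1 < 2 < 3 < 4 < 5 < 6 < 7. Listing each simplex with vertices in this order, K has dimension 2 with simplices:

  0-simplices (8): [0], [1], [2], [3], [4], [5], [6], [7]
  1-simplices (24): (24 of them)
  2-simplices (16): [0,1,2], [0,1,3], [0,2,4], [0,3,5], [0,4,7], [0,5,7], [1,2,6], [1,3,6], [2,3,4], [2,3,7], [2,5,6], [2,5,7], [3,4,5], [3,6,7], [4,5,6], [4,6,7]

giving chain groups C_0 ≅ Z^8, C_1 ≅ Z^24, C_2 ≅ Z^16.

The boundary map ∂_1: C_1 → C_0 is given by ∂[p,q] = [q] − [p].
The 8×24 boundary matrix has rank 7 and Smith normal form diag(1,1,1,1,1,1,1).

Boundary ∂_2: C_2 → C_1 acts by ∂[p,q,r] = [q,r] − [p,r] + [p,q]. For instance
  ∂[3,6,7] = [6,7] − [3,7] + [3,6],
  ∂[0,3,5] = [3,5] − [0,5] + [0,3].
The resulting 24×16 matrix has rank 15, and its Smith normal form has invariant factors (1,1,1,1,1,1,1,1,1,1,1,1,1,1,1).

From H_k ≅ ker(∂_k) / im(∂_{k+1}) we obtain:

  H_0: rank C_0 − rank ∂_1 = 8 − 7 = 1, and the invariant factors of ∂_1 are all 1, so H_0 = Z.
  H_1: rank ker ∂_1 − rank ∂_2 = (24 − 7) − 15 = 2, and the invariant factors of ∂_2 are all 1, so H_1 = Z^2.
  H_2: rank ker ∂_2 − rank ∂_3 = (16 − 15) − 0 = 1, and there is no ∂_3, so H_2 = Z.

As a check, the Euler characteristic is 8 − 24 + 16 = 0, which agrees with 1 − 2 + 1 = 0.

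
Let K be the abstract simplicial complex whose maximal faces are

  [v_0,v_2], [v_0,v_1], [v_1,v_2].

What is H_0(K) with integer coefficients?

H_0 ≅ Z.

Order the vertices as v_0 < v_1 < v_2. Listing each simplex with vertices in this order, K has dimension 1 with simplices:

  0-simplices (3): [v_0], [v_1], [v_2]
  1-simplices (3): [v_0,v_1], [v_0,v_2], [v_1,v_2]

giving chain groups C_0 ≅ Z^3, C_1 ≅ Z^3.

∂_1: C_1 → C_0 maps an edge to its endpoints' difference, ∂[p,q] = q − p. For instance
  ∂[v_1,v_2] = [v_2] − [v_1].
The 3×3 boundary matrix has rank 2 and Smith normal form diag(1,1).

Computing H_k = (kernel of ∂_k) / (image of ∂_{k+1}):

  H_0: rank C_0 − rank ∂_1 = 3 − 2 = 1, and the invariant factors of ∂_1 are all 1, so H_0 ≅ Z.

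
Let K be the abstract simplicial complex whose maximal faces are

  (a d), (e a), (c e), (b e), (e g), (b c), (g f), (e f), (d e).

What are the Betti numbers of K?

Fix the vertex order a < b < c < d < e < f < g and write every simplex with vertices in increasing order. Then dim K = 1 and the simplices of K are:

  0-simplices (7): a, b, c, d, e, f, g
  1-simplices (9): ad, ae, bc, be, ce, de, ef, eg, fg

so the chain groups are C_0 ≅ Z^7, C_1 ≅ Z^9.

The boundary map ∂_1: C_1 → C_0 is given by ∂[p,q] = [q] − [p].
The resulting 7×9 matrix has rank 6, and its Smith normal form has invariant factors (1,1,1,1,1,1).

From H_k ≅ ker(∂_k) / im(∂_{k+1}) we obtain:

  H_0: rank C_0 − rank ∂_1 = 7 − 6 = 1, and the invariant factors of ∂_1 are all 1, so H_0 ≅ Z.
  H_1: rank ker ∂_1 − rank ∂_2 = (9 − 6) − 0 = 3, and there is no ∂_2, so H_1 ≅ Z^3.

As a check, the Euler characteristic is 7 − 9 = -2, which agrees with 1 − 3 = -2.

Hence the Betti numbers are b_0 = 1, b_1 = 3.

b_0 = 1, b_1 = 3.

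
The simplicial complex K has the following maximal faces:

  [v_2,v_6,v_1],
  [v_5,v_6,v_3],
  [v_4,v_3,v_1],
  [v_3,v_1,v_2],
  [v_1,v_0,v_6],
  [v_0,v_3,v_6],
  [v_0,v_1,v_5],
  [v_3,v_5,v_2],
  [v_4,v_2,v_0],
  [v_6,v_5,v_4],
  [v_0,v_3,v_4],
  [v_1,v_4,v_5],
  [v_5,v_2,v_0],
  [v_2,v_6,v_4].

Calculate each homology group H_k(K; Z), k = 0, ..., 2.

H_0 ≅ Z,  H_1 ≅ Z^2,  H_2 ≅ Z.

Order the vertices as v_0 < v_1 < v_2 < v_3 < v_4 < v_5 < v_6. Listing each simplex with vertices in this order, K has dimension 2 with simplices:

  0-simplices (7): [v_0], [v_1], [v_2], [v_3], [v_4], [v_5], [v_6]
  1-simplices (21): (21 of them)
  2-simplices (14): (14 of them)

so the chain groups are C_0 ≅ Z^7, C_1 ≅ Z^21, C_2 ≅ Z^14.

The boundary map ∂_1: C_1 → C_0 maps an edge to its endpoints' difference, ∂[p,q] = q − p. For instance
  ∂[v_0,v_2] = [v_2] − [v_0].
As a 7×21 matrix over Z this has rank 6, with invariant factors (1,1,1,1,1,1).

The boundary map ∂_2: C_2 → C_1 maps a triangle to the signed sum of its edges. For instance
  ∂[v_0,v_2,v_4] = [v_2,v_4] − [v_0,v_4] + [v_0,v_2],
  ∂[v_4,v_5,v_6] = [v_5,v_6] − [v_4,v_6] + [v_4,v_5].
As a 21×14 matrix over Z this has rank 13, with invariant factors (1,1,1,1,1,1,1,1,1,1,1,1,1).

Now H_k = ker ∂_k / im ∂_{k+1}, so:

  H_0: rank C_0 − rank ∂_1 = 7 − 6 = 1, and the invariant factors of ∂_1 are all 1, so H_0 ≅ Z.
  H_1: rank ker ∂_1 − rank ∂_2 = (21 − 6) − 13 = 2, and the invariant factors of ∂_2 are all 1, so H_1 ≅ Z^2.
  H_2: rank ker ∂_2 − rank ∂_3 = (14 − 13) − 0 = 1, and there is no ∂_3, so H_2 ≅ Z.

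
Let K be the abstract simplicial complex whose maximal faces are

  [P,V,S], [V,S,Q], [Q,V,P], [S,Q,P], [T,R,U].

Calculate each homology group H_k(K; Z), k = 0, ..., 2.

H_0 = Z^2,  H_1 = 0,  H_2 = Z.

Order the vertices as P < Q < R < S < T < U < V. Listing each simplex with vertices in this order, K has dimension 2 with simplices:

  0-simplices (7): P, Q, R, S, T, U, V
  1-simplices (9): PQ, PS, PV, QS, QV, RT, RU, SV, TU
  2-simplices (5): PQS, PQV, PSV, QSV, RTU

so the chain groups are C_0 ≅ Z^7, C_1 ≅ Z^9, C_2 ≅ Z^5.

Boundary ∂_1: C_1 → C_0 is given by ∂[p,q] = [q] − [p].
The 7×9 boundary matrix has rank 5 and Smith normal form diag(1,1,1,1,1).

∂_2: C_2 → C_1 maps a triangle to the signed sum of its edges. For instance
  ∂PSV = SV − PV + PS,
  ∂RTU = TU − RU + RT.
This gives a 9×5 integer matrix of rank 4; reducing to Smith normal form yields diagonal entries (1,1,1,1).

Computing H_k = (kernel of ∂_k) / (image of ∂_{k+1}):

  H_0: rank C_0 − rank ∂_1 = 7 − 5 = 2, and the invariant factors of ∂_1 are all 1, so H_0 = Z^2.
  H_1: rank ker ∂_1 − rank ∂_2 = (9 − 5) − 4 = 0, and the invariant factors of ∂_2 are all 1, so H_1 = 0.
  H_2: rank ker ∂_2 − rank ∂_3 = (5 − 4) − 0 = 1, and there is no ∂_3, so H_2 = Z.

As a check, the Euler characteristic is 7 − 9 + 5 = 3, which agrees with 2 − 0 + 1 = 3.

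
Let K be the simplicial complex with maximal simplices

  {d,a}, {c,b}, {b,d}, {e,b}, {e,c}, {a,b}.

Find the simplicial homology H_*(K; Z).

Order the vertices as a < b < c < d < e. Listing each simplex with vertices in this order, K has dimension 1 with simplices:

  0-simplices (5): a, b, c, d, e
  1-simplices (6): ab, ad, bc, bd, be, ce

giving chain groups C_0 ≅ Z^5, C_1 ≅ Z^6.

∂_1: C_1 → C_0 sends each edge [p,q] (with p < q) to q − p. For instance
  ∂ad = d − a.
This gives a 5×6 integer matrix of rank 4; reducing to Smith normal form yields diagonal entries (1,1,1,1).

Reading off H_k = ker ∂_k / im ∂_{k+1}:

  H_0: rank C_0 − rank ∂_1 = 5 − 4 = 1, and the invariant factors of ∂_1 are all 1, so H_0 ≅ Z.
  H_1: rank ker ∂_1 − rank ∂_2 = (6 − 4) − 0 = 2, and there is no ∂_2, so H_1 ≅ Z^2.

H_0 = Z,  H_1 = Z^2.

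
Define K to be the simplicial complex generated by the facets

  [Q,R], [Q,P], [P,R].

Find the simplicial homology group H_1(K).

Fix the vertex order P < Q < R and write every simplex with vertices in increasing order. Then dim K = 1 and the simplices of K are:

  0-simplices (3): P, Q, R
  1-simplices (3): PQ, PR, QR

giving chain groups C_0 ≅ Z^3, C_1 ≅ Z^3.

The boundary map ∂_1: C_1 → C_0 is given by ∂[p,q] = [q] − [p]. For instance
  ∂QR = R − Q.
This gives a 3×3 integer matrix of rank 2; reducing to Smith normal form yields diagonal entries (1,1).

Computing H_k = (kernel of ∂_k) / (image of ∂_{k+1}):

  H_1: rank ker ∂_1 − rank ∂_2 = (3 − 2) − 0 = 1, and there is no ∂_2, so H_1 = Z.

(K is a triangulation of the circle S^1.)

H_1 = Z.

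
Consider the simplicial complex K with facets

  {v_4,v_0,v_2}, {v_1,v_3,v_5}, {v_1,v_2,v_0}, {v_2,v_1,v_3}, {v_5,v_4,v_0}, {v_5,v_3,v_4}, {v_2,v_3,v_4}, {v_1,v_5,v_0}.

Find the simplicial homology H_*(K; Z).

Take the total order v_0 < v_1 < v_2 < v_3 < v_4 < v_5 on the vertex set. Then K (dimension 2) consists of the simplices:

  0-simplices (6): [v_0], [v_1], [v_2], [v_3], [v_4], [v_5]
  1-simplices (12): [v_0,v_1], [v_0,v_2], [v_0,v_4], [v_0,v_5], [v_1,v_2], [v_1,v_3], [v_1,v_5], [v_2,v_3], [v_2,v_4], [v_3,v_4], [v_3,v_5], [v_4,v_5]
  2-simplices (8): [v_0,v_1,v_2], [v_0,v_1,v_5], [v_0,v_2,v_4], [v_0,v_4,v_5], [v_1,v_2,v_3], [v_1,v_3,v_5], [v_2,v_3,v_4], [v_3,v_4,v_5]

giving chain groups C_0 ≅ Z^6, C_1 ≅ Z^12, C_2 ≅ Z^8.

∂_1: C_1 → C_0 sends each edge [p,q] (with p < q) to q − p.
This gives a 6×12 integer matrix of rank 5; reducing to Smith normal form yields diagonal entries (1,1,1,1,1).

∂_2: C_2 → C_1 acts by ∂[p,q,r] = [q,r] − [p,r] + [p,q]. For instance
  ∂[v_2,v_3,v_4] = [v_3,v_4] − [v_2,v_4] + [v_2,v_3],
  ∂[v_0,v_1,v_2] = [v_1,v_2] − [v_0,v_2] + [v_0,v_1].
As a 12×8 matrix over Z this has rank 7, with invariant factors (1,1,1,1,1,1,1).

Computing H_k = (kernel of ∂_k) / (image of ∂_{k+1}):

  H_0: rank C_0 − rank ∂_1 = 6 − 5 = 1, and the invariant factors of ∂_1 are all 1, so H_0 = Z.
  H_1: rank ker ∂_1 − rank ∂_2 = (12 − 5) − 7 = 0, and the invariant factors of ∂_2 are all 1, so H_1 = 0.
  H_2: rank ker ∂_2 − rank ∂_3 = (8 − 7) − 0 = 1, and there is no ∂_3, so H_2 = Z.

H_0 = Z,  H_1 = 0,  H_2 = Z.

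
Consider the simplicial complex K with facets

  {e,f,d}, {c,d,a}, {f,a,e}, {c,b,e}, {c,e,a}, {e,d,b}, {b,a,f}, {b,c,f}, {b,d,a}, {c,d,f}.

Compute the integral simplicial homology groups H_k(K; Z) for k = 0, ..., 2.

Order the vertices as a < b < c < d < e < f. Listing each simplex with vertices in this order, K has dimension 2 with simplices:

  0-simplices (6): a, b, c, d, e, f
  1-simplices (15): ab, ac, ad, ae, af, bc, bd, be, bf, cd, ce, cf, de, df, ef
  2-simplices (10): abd, abf, acd, ace, aef, bce, bcf, bde, cdf, def

Hence C_0 ≅ Z^6, C_1 ≅ Z^15, C_2 ≅ Z^10.

∂_1: C_1 → C_0 maps an edge to its endpoints' difference, ∂[p,q] = q − p.
As a 6×15 matrix over Z this has rank 5, with invariant factors (1,1,1,1,1).

Boundary ∂_2: C_2 → C_1 acts by ∂[p,q,r] = [q,r] − [p,r] + [p,q]. For instance
  ∂acd = cd − ad + ac,
  ∂ace = ce − ae + ac.
As a 15×10 matrix over Z this has rank 10, with invariant factors (1,1,1,1,1,1,1,1,1,2).

From H_k ≅ ker(∂_k) / im(∂_{k+1}) we obtain:

  H_0: rank C_0 − rank ∂_1 = 6 − 5 = 1, and the invariant factors of ∂_1 are all 1, so H_0 ≅ Z.
  H_1: rank ker ∂_1 − rank ∂_2 = (15 − 5) − 10 = 0, and ∂_2 has invariant factor 2 > 1, so H_1 ≅ Z/2.
  H_2: rank ker ∂_2 − rank ∂_3 = (10 − 10) − 0 = 0, and there is no ∂_3, so H_2 ≅ 0.

H_0 ≅ Z,  H_1 ≅ Z/2,  H_2 = 0.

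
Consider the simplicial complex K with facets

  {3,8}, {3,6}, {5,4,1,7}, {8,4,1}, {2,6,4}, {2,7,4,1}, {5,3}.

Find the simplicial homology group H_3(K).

H_3 ≅ 0.

Take the total order 1 < 2 < 3 < 4 < 5 < 6 < 7 < 8 on the vertex set. Then K (dimension 3) consists of the simplices:

  0-simplices (8): [1], [2], [3], [4], [5], [6], [7], [8]
  1-simplices (16): [1,2], [1,4], [1,5], [1,7], [1,8], [2,4], [2,6], [2,7], [3,5], [3,6], [3,8], [4,5], [4,6], [4,7], [4,8], [5,7]
  2-simplices (9): [1,2,4], [1,2,7], [1,4,5], [1,4,7], [1,4,8], [1,5,7], [2,4,6], [2,4,7], [4,5,7]
  3-simplices (2): [1,2,4,7], [1,4,5,7]

Hence C_0 ≅ Z^8, C_1 ≅ Z^16, C_2 ≅ Z^9, C_3 ≅ Z^2.

∂_1: C_1 → C_0 sends each edge [p,q] (with p < q) to q − p. For instance
  ∂[3,8] = [8] − [3].
The 8×16 boundary matrix has rank 7 and Smith normal form diag(1,1,1,1,1,1,1).

Boundary ∂_2: C_2 → C_1 sends each 2-simplex [p,q,r] to [q,r] − [p,r] + [p,q]. For instance
  ∂[4,5,7] = [5,7] − [4,7] + [4,5],
  ∂[1,2,4] = [2,4] − [1,4] + [1,2].
The resulting 16×9 matrix has rank 7, and its Smith normal form has invariant factors (1,1,1,1,1,1,1).

The boundary map ∂_3: C_3 → C_2 sends each 3-simplex σ to the alternating sum Σ_i (−1)^i (σ with its i-th vertex removed). For instance
  ∂[1,2,4,7] = [2,4,7] − [1,4,7] + [1,2,7] − [1,2,4],
  ∂[1,4,5,7] = [4,5,7] − [1,5,7] + [1,4,7] − [1,4,5].
The 9×2 boundary matrix has rank 2 and Smith normal form diag(1,1).

Now H_k = ker ∂_k / im ∂_{k+1}, so:

  H_3: rank ker ∂_3 − rank ∂_4 = (2 − 2) − 0 = 0, and there is no ∂_4, so H_3 = 0.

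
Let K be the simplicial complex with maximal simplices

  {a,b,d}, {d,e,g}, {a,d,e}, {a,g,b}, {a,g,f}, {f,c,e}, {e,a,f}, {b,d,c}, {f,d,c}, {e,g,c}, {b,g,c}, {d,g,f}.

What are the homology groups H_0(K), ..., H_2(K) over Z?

Fix the vertex order a < b < c < d < e < f < g and write every simplex with vertices in increasing order. Then dim K = 2 and the simplices of K are:

  0-simplices (7): a, b, c, d, e, f, g
  1-simplices (18): ab, ad, ae, af, ag, bc, bd, bg, cd, ce, cf, cg, de, df, dg, ef, eg, fg
  2-simplices (12): abd, abg, ade, aef, afg, bcd, bcg, cdf, cef, ceg, deg, dfg

Hence C_0 ≅ Z^7, C_1 ≅ Z^18, C_2 ≅ Z^12.

∂_1: C_1 → C_0 sends each edge [p,q] (with p < q) to q − p. For instance
  ∂bg = g − b.
The resulting 7×18 matrix has rank 6, and its Smith normal form has invariant factors (1,1,1,1,1,1).

∂_2: C_2 → C_1 acts by ∂[p,q,r] = [q,r] − [p,r] + [p,q]. For instance
  ∂ceg = eg − cg + ce,
  ∂bcg = cg − bg + bc.
The resulting 18×12 matrix has rank 12, and its Smith normal form has invariant factors (1,1,1,1,1,1,1,1,1,1,1,2).

From H_k ≅ ker(∂_k) / im(∂_{k+1}) we obtain:

  H_0: rank C_0 − rank ∂_1 = 7 − 6 = 1, and the invariant factors of ∂_1 are all 1, so H_0 ≅ Z.
  H_1: rank ker ∂_1 − rank ∂_2 = (18 − 6) − 12 = 0, and ∂_2 has invariant factor 2 > 1, so H_1 ≅ Z/2.
  H_2: rank ker ∂_2 − rank ∂_3 = (12 − 12) − 0 = 0, and there is no ∂_3, so H_2 ≅ 0.

(K is a triangulation of the real projective plane RP^2.)

H_0 = Z,  H_1 = Z/2,  H_2 = 0.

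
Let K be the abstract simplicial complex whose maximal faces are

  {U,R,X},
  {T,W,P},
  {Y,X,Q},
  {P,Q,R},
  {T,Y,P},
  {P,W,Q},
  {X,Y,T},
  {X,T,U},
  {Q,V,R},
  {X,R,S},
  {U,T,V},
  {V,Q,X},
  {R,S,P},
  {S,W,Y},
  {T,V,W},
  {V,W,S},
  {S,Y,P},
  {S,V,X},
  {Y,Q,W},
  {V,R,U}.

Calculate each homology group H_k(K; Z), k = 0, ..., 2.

H_0 = Z,  H_1 = Z ⊕ Z_2,  H_2 = 0.

Order the vertices as P < Q < R < S < T < U < V < W < X < Y. Listing each simplex with vertices in this order, K has dimension 2 with simplices:

  0-simplices (10): P, Q, R, S, T, U, V, W, X, Y
  1-simplices (30): PQ, PR, PS, PT, PW, PY, QR, QV, QW, QX, QY, RS, RU, RV, RX, SV, SW, SX, SY, TU, TV, TW, TX, TY, UV, UX, VW, VX, WY, XY
  2-simplices (20): PQR, PQW, PRS, PSY, PTW, PTY, QRV, QVX, QWY, QXY, RSX, RUV, RUX, SVW, SVX, SWY, TUV, TUX, TVW, TXY

giving chain groups C_0 ≅ Z^10, C_1 ≅ Z^30, C_2 ≅ Z^20.

Boundary ∂_1: C_1 → C_0 sends each edge [p,q] (with p < q) to q − p. For instance
  ∂XY = Y − X.
The resulting 10×30 matrix has rank 9, and its Smith normal form has invariant factors (1,1,1,1,1,1,1,1,1).

The boundary map ∂_2: C_2 → C_1 sends each 2-simplex [p,q,r] to [q,r] − [p,r] + [p,q]. For instance
  ∂SVW = VW − SW + SV,
  ∂SWY = WY − SY + SW.
As a 30×20 matrix over Z this has rank 20, with invariant factors (1,1,1,1,1,1,1,1,1,1,1,1,1,1,1,1,1,1,1,2).

Reading off H_k = ker ∂_k / im ∂_{k+1}:

  H_0: rank C_0 − rank ∂_1 = 10 − 9 = 1, and the invariant factors of ∂_1 are all 1, so H_0 = Z.
  H_1: rank ker ∂_1 − rank ∂_2 = (30 − 9) − 20 = 1, and ∂_2 has invariant factor 2 > 1, so H_1 = Z ⊕ Z_2.
  H_2: rank ker ∂_2 − rank ∂_3 = (20 − 20) − 0 = 0, and there is no ∂_3, so H_2 = 0.

As a check, the Euler characteristic is 10 − 30 + 20 = 0, which agrees with 1 − 1 + 0 = 0.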